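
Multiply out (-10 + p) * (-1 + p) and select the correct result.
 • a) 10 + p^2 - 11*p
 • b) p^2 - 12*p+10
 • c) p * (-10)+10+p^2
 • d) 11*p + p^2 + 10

Expanding (-10 + p) * (-1 + p):
= 10 + p^2 - 11*p
a) 10 + p^2 - 11*p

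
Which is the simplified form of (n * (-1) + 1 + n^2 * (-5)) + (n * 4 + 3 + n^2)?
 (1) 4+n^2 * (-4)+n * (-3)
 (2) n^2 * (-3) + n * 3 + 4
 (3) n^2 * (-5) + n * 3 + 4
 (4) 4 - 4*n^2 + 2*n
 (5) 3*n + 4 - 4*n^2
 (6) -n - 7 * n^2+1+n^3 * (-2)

Adding the polynomials and combining like terms:
(n*(-1) + 1 + n^2*(-5)) + (n*4 + 3 + n^2)
= 3*n + 4 - 4*n^2
5) 3*n + 4 - 4*n^2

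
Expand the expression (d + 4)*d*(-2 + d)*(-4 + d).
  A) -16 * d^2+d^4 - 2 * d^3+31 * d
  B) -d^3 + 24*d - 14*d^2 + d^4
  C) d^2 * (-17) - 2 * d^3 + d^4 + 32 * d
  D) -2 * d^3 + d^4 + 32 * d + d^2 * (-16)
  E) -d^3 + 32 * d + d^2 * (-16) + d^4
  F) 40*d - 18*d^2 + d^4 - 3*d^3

Expanding (d + 4)*d*(-2 + d)*(-4 + d):
= -2 * d^3 + d^4 + 32 * d + d^2 * (-16)
D) -2 * d^3 + d^4 + 32 * d + d^2 * (-16)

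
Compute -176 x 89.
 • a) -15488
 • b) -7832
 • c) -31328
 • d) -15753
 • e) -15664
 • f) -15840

-176 * 89 = -15664
e) -15664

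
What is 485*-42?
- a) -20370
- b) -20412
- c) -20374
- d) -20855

485 * -42 = -20370
a) -20370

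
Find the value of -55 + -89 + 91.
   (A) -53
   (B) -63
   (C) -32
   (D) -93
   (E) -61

First: -55 + -89 = -144
Then: -144 + 91 = -53
A) -53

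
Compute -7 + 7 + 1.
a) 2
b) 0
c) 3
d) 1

First: -7 + 7 = 0
Then: 0 + 1 = 1
d) 1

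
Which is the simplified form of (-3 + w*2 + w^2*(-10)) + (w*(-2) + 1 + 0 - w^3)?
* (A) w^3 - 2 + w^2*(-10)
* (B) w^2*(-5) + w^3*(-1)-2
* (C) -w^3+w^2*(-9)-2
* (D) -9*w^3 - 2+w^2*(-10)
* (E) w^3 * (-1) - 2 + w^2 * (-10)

Adding the polynomials and combining like terms:
(-3 + w*2 + w^2*(-10)) + (w*(-2) + 1 + 0 - w^3)
= w^3 * (-1) - 2 + w^2 * (-10)
E) w^3 * (-1) - 2 + w^2 * (-10)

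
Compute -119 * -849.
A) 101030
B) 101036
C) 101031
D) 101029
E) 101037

-119 * -849 = 101031
C) 101031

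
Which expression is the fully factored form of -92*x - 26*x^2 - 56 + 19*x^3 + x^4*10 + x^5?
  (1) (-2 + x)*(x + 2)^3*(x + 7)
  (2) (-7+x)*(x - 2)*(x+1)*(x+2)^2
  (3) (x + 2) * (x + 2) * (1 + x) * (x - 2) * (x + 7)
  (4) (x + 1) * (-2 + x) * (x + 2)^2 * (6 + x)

We need to factor -92*x - 26*x^2 - 56 + 19*x^3 + x^4*10 + x^5.
The factored form is (x + 2) * (x + 2) * (1 + x) * (x - 2) * (x + 7).
3) (x + 2) * (x + 2) * (1 + x) * (x - 2) * (x + 7)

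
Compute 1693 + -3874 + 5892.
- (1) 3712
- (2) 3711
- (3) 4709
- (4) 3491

First: 1693 + -3874 = -2181
Then: -2181 + 5892 = 3711
2) 3711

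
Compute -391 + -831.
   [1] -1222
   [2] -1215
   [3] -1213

-391 + -831 = -1222
1) -1222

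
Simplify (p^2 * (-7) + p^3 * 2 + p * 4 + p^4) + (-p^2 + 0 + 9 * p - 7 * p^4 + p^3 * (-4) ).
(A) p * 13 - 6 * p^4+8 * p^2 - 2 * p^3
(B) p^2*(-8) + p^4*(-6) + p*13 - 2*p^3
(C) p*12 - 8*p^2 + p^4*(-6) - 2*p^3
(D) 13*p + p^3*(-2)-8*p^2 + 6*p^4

Adding the polynomials and combining like terms:
(p^2*(-7) + p^3*2 + p*4 + p^4) + (-p^2 + 0 + 9*p - 7*p^4 + p^3*(-4))
= p^2*(-8) + p^4*(-6) + p*13 - 2*p^3
B) p^2*(-8) + p^4*(-6) + p*13 - 2*p^3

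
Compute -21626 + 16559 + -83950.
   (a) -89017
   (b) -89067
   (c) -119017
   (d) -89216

First: -21626 + 16559 = -5067
Then: -5067 + -83950 = -89017
a) -89017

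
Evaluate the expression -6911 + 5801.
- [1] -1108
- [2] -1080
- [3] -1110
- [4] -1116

-6911 + 5801 = -1110
3) -1110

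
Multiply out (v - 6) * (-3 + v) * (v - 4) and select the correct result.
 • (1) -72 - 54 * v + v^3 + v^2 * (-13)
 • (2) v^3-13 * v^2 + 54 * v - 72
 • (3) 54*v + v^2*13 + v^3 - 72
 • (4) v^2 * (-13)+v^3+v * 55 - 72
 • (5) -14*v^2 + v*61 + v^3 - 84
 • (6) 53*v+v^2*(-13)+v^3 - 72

Expanding (v - 6) * (-3 + v) * (v - 4):
= v^3-13 * v^2 + 54 * v - 72
2) v^3-13 * v^2 + 54 * v - 72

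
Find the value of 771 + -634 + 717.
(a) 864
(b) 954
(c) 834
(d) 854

First: 771 + -634 = 137
Then: 137 + 717 = 854
d) 854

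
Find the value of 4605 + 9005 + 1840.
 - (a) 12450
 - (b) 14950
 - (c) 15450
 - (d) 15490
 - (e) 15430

First: 4605 + 9005 = 13610
Then: 13610 + 1840 = 15450
c) 15450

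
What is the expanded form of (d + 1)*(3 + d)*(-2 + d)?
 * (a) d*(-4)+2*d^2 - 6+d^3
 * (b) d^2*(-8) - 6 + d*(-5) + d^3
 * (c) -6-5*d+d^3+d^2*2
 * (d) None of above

Expanding (d + 1)*(3 + d)*(-2 + d):
= -6-5*d+d^3+d^2*2
c) -6-5*d+d^3+d^2*2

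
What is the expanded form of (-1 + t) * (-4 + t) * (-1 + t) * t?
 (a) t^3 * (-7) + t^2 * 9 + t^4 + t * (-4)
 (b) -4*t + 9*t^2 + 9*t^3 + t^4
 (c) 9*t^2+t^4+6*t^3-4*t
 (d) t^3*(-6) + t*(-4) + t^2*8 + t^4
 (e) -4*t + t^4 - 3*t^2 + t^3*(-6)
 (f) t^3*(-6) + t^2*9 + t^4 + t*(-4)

Expanding (-1 + t) * (-4 + t) * (-1 + t) * t:
= t^3*(-6) + t^2*9 + t^4 + t*(-4)
f) t^3*(-6) + t^2*9 + t^4 + t*(-4)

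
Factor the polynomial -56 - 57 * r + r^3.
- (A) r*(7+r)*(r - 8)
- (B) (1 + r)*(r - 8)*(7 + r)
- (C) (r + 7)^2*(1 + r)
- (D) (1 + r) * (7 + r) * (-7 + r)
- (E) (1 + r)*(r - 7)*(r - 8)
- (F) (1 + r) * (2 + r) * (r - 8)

We need to factor -56 - 57 * r + r^3.
The factored form is (1 + r)*(r - 8)*(7 + r).
B) (1 + r)*(r - 8)*(7 + r)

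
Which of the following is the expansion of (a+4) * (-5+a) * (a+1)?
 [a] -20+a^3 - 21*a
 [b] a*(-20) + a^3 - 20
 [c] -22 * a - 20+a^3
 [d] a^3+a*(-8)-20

Expanding (a+4) * (-5+a) * (a+1):
= -20+a^3 - 21*a
a) -20+a^3 - 21*a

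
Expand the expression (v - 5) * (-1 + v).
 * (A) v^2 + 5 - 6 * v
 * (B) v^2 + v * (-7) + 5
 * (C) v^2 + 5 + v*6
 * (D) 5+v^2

Expanding (v - 5) * (-1 + v):
= v^2 + 5 - 6 * v
A) v^2 + 5 - 6 * v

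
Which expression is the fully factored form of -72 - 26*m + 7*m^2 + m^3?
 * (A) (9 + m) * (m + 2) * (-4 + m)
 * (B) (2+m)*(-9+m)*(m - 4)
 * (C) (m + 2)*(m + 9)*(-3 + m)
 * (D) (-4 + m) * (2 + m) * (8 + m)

We need to factor -72 - 26*m + 7*m^2 + m^3.
The factored form is (9 + m) * (m + 2) * (-4 + m).
A) (9 + m) * (m + 2) * (-4 + m)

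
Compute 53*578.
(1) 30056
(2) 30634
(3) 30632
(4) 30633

53 * 578 = 30634
2) 30634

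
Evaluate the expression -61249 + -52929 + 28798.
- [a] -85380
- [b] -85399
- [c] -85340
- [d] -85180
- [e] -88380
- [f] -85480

First: -61249 + -52929 = -114178
Then: -114178 + 28798 = -85380
a) -85380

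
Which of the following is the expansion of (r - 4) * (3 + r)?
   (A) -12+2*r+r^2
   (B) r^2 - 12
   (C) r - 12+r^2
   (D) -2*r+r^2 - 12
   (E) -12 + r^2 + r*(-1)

Expanding (r - 4) * (3 + r):
= -12 + r^2 + r*(-1)
E) -12 + r^2 + r*(-1)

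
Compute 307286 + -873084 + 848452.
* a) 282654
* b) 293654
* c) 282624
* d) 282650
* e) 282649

First: 307286 + -873084 = -565798
Then: -565798 + 848452 = 282654
a) 282654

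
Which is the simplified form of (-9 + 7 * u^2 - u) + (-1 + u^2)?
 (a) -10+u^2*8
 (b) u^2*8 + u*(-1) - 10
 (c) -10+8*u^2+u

Adding the polynomials and combining like terms:
(-9 + 7*u^2 - u) + (-1 + u^2)
= u^2*8 + u*(-1) - 10
b) u^2*8 + u*(-1) - 10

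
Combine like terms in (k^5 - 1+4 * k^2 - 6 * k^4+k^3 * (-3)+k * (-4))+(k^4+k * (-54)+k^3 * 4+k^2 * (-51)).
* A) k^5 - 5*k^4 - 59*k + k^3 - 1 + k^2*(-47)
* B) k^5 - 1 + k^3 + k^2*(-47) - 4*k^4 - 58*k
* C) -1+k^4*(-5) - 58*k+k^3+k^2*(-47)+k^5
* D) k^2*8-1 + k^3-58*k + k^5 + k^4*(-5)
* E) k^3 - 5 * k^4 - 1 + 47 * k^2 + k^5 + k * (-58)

Adding the polynomials and combining like terms:
(k^5 - 1 + 4*k^2 - 6*k^4 + k^3*(-3) + k*(-4)) + (k^4 + k*(-54) + k^3*4 + k^2*(-51))
= -1+k^4*(-5) - 58*k+k^3+k^2*(-47)+k^5
C) -1+k^4*(-5) - 58*k+k^3+k^2*(-47)+k^5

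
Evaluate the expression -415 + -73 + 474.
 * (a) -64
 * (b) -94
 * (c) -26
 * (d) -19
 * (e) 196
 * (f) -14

First: -415 + -73 = -488
Then: -488 + 474 = -14
f) -14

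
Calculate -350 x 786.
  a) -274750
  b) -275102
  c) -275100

-350 * 786 = -275100
c) -275100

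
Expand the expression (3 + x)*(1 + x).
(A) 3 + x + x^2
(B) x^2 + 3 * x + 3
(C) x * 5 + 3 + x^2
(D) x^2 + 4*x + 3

Expanding (3 + x)*(1 + x):
= x^2 + 4*x + 3
D) x^2 + 4*x + 3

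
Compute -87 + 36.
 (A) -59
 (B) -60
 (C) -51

-87 + 36 = -51
C) -51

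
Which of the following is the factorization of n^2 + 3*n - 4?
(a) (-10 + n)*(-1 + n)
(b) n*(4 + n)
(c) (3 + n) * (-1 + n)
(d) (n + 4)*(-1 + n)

We need to factor n^2 + 3*n - 4.
The factored form is (n + 4)*(-1 + n).
d) (n + 4)*(-1 + n)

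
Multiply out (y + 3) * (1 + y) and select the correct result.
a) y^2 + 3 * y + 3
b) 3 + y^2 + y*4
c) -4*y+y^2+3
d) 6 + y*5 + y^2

Expanding (y + 3) * (1 + y):
= 3 + y^2 + y*4
b) 3 + y^2 + y*4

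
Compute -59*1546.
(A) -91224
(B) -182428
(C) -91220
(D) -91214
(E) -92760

-59 * 1546 = -91214
D) -91214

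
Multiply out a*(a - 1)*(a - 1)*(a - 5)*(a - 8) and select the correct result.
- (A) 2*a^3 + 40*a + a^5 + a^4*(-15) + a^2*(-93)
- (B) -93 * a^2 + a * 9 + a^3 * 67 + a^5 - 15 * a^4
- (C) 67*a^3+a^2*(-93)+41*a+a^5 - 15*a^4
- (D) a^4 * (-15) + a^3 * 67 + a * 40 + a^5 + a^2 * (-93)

Expanding a*(a - 1)*(a - 1)*(a - 5)*(a - 8):
= a^4 * (-15) + a^3 * 67 + a * 40 + a^5 + a^2 * (-93)
D) a^4 * (-15) + a^3 * 67 + a * 40 + a^5 + a^2 * (-93)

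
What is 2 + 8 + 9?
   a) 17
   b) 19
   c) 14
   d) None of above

First: 2 + 8 = 10
Then: 10 + 9 = 19
b) 19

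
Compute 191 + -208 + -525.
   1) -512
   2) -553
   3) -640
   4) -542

First: 191 + -208 = -17
Then: -17 + -525 = -542
4) -542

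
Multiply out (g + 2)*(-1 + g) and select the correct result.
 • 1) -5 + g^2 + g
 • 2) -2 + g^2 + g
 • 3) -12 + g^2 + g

Expanding (g + 2)*(-1 + g):
= -2 + g^2 + g
2) -2 + g^2 + g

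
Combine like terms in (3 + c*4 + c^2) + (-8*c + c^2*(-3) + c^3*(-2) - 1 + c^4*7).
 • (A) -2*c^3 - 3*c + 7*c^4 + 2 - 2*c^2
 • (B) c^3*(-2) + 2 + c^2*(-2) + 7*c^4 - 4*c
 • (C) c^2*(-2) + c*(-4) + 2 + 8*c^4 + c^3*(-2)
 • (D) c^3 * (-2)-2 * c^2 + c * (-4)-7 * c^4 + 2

Adding the polynomials and combining like terms:
(3 + c*4 + c^2) + (-8*c + c^2*(-3) + c^3*(-2) - 1 + c^4*7)
= c^3*(-2) + 2 + c^2*(-2) + 7*c^4 - 4*c
B) c^3*(-2) + 2 + c^2*(-2) + 7*c^4 - 4*c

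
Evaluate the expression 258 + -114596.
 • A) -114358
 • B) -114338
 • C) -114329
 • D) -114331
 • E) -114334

258 + -114596 = -114338
B) -114338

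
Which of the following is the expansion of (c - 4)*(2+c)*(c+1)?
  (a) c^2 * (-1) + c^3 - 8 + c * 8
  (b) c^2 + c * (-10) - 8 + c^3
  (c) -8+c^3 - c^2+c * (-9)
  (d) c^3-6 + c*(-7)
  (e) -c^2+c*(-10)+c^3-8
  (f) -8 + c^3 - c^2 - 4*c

Expanding (c - 4)*(2+c)*(c+1):
= -c^2+c*(-10)+c^3-8
e) -c^2+c*(-10)+c^3-8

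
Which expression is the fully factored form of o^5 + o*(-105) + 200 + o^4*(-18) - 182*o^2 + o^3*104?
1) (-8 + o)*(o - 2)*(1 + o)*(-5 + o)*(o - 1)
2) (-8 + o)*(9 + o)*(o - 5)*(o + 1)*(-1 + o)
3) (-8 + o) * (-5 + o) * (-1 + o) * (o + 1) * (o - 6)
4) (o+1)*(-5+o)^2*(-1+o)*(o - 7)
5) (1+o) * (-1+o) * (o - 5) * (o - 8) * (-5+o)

We need to factor o^5 + o*(-105) + 200 + o^4*(-18) - 182*o^2 + o^3*104.
The factored form is (1+o) * (-1+o) * (o - 5) * (o - 8) * (-5+o).
5) (1+o) * (-1+o) * (o - 5) * (o - 8) * (-5+o)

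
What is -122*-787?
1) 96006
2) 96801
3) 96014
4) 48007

-122 * -787 = 96014
3) 96014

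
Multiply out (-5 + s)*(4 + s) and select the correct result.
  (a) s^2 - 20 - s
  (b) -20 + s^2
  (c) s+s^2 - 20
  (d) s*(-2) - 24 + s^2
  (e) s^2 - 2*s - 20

Expanding (-5 + s)*(4 + s):
= s^2 - 20 - s
a) s^2 - 20 - s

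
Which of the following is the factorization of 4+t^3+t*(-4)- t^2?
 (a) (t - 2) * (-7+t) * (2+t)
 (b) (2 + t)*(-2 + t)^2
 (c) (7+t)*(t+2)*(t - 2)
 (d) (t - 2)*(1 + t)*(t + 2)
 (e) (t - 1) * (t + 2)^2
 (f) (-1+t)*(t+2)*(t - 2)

We need to factor 4+t^3+t*(-4)- t^2.
The factored form is (-1+t)*(t+2)*(t - 2).
f) (-1+t)*(t+2)*(t - 2)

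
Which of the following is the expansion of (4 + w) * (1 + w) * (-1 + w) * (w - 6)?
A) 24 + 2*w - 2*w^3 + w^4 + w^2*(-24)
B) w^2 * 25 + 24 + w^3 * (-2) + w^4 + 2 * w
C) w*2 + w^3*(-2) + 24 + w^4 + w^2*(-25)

Expanding (4 + w) * (1 + w) * (-1 + w) * (w - 6):
= w*2 + w^3*(-2) + 24 + w^4 + w^2*(-25)
C) w*2 + w^3*(-2) + 24 + w^4 + w^2*(-25)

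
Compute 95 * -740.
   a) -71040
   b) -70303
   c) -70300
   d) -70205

95 * -740 = -70300
c) -70300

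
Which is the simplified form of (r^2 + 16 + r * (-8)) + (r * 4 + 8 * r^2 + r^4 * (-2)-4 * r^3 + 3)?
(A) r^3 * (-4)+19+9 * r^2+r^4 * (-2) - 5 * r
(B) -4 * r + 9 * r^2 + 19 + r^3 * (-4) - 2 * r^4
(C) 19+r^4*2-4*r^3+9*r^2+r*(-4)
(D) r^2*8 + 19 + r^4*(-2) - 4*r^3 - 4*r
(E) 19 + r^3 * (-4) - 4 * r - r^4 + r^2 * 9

Adding the polynomials and combining like terms:
(r^2 + 16 + r*(-8)) + (r*4 + 8*r^2 + r^4*(-2) - 4*r^3 + 3)
= -4 * r + 9 * r^2 + 19 + r^3 * (-4) - 2 * r^4
B) -4 * r + 9 * r^2 + 19 + r^3 * (-4) - 2 * r^4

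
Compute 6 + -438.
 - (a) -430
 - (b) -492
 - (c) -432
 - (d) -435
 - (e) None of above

6 + -438 = -432
c) -432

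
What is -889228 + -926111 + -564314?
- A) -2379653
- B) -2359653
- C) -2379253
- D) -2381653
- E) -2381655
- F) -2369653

First: -889228 + -926111 = -1815339
Then: -1815339 + -564314 = -2379653
A) -2379653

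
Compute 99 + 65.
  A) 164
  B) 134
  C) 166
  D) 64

99 + 65 = 164
A) 164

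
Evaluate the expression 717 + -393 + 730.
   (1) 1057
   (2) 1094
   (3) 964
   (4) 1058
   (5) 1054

First: 717 + -393 = 324
Then: 324 + 730 = 1054
5) 1054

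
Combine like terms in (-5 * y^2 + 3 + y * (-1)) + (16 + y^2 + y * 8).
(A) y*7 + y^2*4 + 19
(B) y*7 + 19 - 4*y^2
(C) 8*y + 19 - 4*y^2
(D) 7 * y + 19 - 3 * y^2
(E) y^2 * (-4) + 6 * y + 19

Adding the polynomials and combining like terms:
(-5*y^2 + 3 + y*(-1)) + (16 + y^2 + y*8)
= y*7 + 19 - 4*y^2
B) y*7 + 19 - 4*y^2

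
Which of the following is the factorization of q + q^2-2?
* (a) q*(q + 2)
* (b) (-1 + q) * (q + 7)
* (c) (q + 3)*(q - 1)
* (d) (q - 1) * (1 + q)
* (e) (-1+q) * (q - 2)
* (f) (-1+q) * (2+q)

We need to factor q + q^2-2.
The factored form is (-1+q) * (2+q).
f) (-1+q) * (2+q)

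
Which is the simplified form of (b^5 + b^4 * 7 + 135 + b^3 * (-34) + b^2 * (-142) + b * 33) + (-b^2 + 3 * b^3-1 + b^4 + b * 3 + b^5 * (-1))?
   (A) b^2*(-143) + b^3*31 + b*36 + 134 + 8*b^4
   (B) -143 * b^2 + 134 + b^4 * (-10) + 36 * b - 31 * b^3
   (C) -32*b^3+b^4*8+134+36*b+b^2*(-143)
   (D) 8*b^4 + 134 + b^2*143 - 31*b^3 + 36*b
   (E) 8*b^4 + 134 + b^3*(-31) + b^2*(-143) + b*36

Adding the polynomials and combining like terms:
(b^5 + b^4*7 + 135 + b^3*(-34) + b^2*(-142) + b*33) + (-b^2 + 3*b^3 - 1 + b^4 + b*3 + b^5*(-1))
= 8*b^4 + 134 + b^3*(-31) + b^2*(-143) + b*36
E) 8*b^4 + 134 + b^3*(-31) + b^2*(-143) + b*36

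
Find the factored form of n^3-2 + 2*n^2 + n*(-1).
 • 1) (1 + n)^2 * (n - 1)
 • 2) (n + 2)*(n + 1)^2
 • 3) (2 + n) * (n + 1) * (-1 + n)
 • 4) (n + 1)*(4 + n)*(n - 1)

We need to factor n^3-2 + 2*n^2 + n*(-1).
The factored form is (2 + n) * (n + 1) * (-1 + n).
3) (2 + n) * (n + 1) * (-1 + n)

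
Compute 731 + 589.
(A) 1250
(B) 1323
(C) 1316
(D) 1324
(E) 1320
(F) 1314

731 + 589 = 1320
E) 1320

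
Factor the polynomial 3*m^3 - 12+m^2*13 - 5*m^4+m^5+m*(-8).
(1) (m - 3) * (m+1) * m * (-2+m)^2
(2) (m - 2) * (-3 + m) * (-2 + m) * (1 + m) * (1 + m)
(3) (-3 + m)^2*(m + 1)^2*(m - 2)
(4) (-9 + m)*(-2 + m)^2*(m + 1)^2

We need to factor 3*m^3 - 12+m^2*13 - 5*m^4+m^5+m*(-8).
The factored form is (m - 2) * (-3 + m) * (-2 + m) * (1 + m) * (1 + m).
2) (m - 2) * (-3 + m) * (-2 + m) * (1 + m) * (1 + m)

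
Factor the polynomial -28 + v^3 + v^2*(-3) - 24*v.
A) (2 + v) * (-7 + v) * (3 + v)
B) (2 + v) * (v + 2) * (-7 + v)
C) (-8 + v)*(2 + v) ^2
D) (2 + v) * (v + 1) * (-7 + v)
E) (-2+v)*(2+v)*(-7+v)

We need to factor -28 + v^3 + v^2*(-3) - 24*v.
The factored form is (2 + v) * (v + 2) * (-7 + v).
B) (2 + v) * (v + 2) * (-7 + v)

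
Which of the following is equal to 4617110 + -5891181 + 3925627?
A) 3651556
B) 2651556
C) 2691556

First: 4617110 + -5891181 = -1274071
Then: -1274071 + 3925627 = 2651556
B) 2651556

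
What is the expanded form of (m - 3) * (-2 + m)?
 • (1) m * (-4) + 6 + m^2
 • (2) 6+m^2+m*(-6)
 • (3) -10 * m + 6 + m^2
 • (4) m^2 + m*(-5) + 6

Expanding (m - 3) * (-2 + m):
= m^2 + m*(-5) + 6
4) m^2 + m*(-5) + 6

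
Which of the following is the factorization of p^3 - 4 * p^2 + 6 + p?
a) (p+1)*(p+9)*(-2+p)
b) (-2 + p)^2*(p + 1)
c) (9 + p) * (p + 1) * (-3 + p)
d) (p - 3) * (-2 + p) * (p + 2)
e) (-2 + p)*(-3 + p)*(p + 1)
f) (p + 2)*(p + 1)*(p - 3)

We need to factor p^3 - 4 * p^2 + 6 + p.
The factored form is (-2 + p)*(-3 + p)*(p + 1).
e) (-2 + p)*(-3 + p)*(p + 1)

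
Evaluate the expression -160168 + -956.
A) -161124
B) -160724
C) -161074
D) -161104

-160168 + -956 = -161124
A) -161124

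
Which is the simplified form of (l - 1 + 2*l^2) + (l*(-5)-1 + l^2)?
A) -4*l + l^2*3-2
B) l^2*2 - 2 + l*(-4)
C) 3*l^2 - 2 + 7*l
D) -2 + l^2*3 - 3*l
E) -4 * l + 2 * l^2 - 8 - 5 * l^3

Adding the polynomials and combining like terms:
(l - 1 + 2*l^2) + (l*(-5) - 1 + l^2)
= -4*l + l^2*3-2
A) -4*l + l^2*3-2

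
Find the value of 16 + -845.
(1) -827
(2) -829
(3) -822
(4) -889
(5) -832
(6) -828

16 + -845 = -829
2) -829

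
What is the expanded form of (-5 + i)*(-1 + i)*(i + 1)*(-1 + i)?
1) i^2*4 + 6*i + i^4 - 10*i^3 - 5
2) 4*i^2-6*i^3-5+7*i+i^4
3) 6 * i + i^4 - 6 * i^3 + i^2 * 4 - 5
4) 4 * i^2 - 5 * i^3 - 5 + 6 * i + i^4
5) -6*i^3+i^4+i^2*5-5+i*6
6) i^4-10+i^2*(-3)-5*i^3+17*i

Expanding (-5 + i)*(-1 + i)*(i + 1)*(-1 + i):
= 6 * i + i^4 - 6 * i^3 + i^2 * 4 - 5
3) 6 * i + i^4 - 6 * i^3 + i^2 * 4 - 5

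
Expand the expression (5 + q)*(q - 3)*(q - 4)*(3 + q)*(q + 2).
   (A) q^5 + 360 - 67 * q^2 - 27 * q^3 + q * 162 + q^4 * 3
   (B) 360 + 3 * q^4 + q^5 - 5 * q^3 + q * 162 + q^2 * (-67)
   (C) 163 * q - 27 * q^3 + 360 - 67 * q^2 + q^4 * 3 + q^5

Expanding (5 + q)*(q - 3)*(q - 4)*(3 + q)*(q + 2):
= q^5 + 360 - 67 * q^2 - 27 * q^3 + q * 162 + q^4 * 3
A) q^5 + 360 - 67 * q^2 - 27 * q^3 + q * 162 + q^4 * 3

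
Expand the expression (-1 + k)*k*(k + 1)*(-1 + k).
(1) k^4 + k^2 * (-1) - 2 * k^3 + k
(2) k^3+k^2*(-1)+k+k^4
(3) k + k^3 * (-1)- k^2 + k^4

Expanding (-1 + k)*k*(k + 1)*(-1 + k):
= k + k^3 * (-1)- k^2 + k^4
3) k + k^3 * (-1)- k^2 + k^4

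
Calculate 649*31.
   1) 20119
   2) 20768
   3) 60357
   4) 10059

649 * 31 = 20119
1) 20119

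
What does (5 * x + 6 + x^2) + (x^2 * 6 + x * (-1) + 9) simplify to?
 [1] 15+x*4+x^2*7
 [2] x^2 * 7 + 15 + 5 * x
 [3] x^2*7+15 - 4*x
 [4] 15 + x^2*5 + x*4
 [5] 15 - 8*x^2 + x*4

Adding the polynomials and combining like terms:
(5*x + 6 + x^2) + (x^2*6 + x*(-1) + 9)
= 15+x*4+x^2*7
1) 15+x*4+x^2*7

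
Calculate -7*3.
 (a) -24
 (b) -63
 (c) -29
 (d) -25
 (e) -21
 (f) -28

-7 * 3 = -21
e) -21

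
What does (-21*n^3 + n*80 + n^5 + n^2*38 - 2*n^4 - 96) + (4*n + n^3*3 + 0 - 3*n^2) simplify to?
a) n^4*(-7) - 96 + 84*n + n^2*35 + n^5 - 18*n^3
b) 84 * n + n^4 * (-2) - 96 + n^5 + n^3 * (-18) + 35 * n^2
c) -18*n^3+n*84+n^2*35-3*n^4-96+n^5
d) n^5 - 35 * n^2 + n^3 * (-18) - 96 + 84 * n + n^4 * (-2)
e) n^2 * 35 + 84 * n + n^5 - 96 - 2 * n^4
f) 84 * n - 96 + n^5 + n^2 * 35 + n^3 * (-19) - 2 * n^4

Adding the polynomials and combining like terms:
(-21*n^3 + n*80 + n^5 + n^2*38 - 2*n^4 - 96) + (4*n + n^3*3 + 0 - 3*n^2)
= 84 * n + n^4 * (-2) - 96 + n^5 + n^3 * (-18) + 35 * n^2
b) 84 * n + n^4 * (-2) - 96 + n^5 + n^3 * (-18) + 35 * n^2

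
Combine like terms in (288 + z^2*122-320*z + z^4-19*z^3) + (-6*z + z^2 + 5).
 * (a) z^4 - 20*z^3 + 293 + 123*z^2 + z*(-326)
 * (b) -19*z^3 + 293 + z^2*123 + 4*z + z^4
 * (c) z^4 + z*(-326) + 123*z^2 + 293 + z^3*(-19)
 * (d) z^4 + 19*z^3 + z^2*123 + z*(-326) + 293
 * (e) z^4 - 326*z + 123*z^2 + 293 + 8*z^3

Adding the polynomials and combining like terms:
(288 + z^2*122 - 320*z + z^4 - 19*z^3) + (-6*z + z^2 + 5)
= z^4 + z*(-326) + 123*z^2 + 293 + z^3*(-19)
c) z^4 + z*(-326) + 123*z^2 + 293 + z^3*(-19)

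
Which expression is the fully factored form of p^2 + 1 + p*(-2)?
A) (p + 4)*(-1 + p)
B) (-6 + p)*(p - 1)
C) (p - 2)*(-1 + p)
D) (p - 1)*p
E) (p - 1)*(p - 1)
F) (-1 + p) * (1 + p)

We need to factor p^2 + 1 + p*(-2).
The factored form is (p - 1)*(p - 1).
E) (p - 1)*(p - 1)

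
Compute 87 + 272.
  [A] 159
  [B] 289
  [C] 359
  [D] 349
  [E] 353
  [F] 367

87 + 272 = 359
C) 359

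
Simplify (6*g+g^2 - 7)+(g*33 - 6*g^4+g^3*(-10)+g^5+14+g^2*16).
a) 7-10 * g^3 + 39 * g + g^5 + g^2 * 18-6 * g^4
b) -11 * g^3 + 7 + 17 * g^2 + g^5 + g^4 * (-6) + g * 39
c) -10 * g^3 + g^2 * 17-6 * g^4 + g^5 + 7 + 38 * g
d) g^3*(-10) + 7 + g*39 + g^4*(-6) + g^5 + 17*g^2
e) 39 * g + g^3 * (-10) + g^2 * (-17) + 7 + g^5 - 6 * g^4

Adding the polynomials and combining like terms:
(6*g + g^2 - 7) + (g*33 - 6*g^4 + g^3*(-10) + g^5 + 14 + g^2*16)
= g^3*(-10) + 7 + g*39 + g^4*(-6) + g^5 + 17*g^2
d) g^3*(-10) + 7 + g*39 + g^4*(-6) + g^5 + 17*g^2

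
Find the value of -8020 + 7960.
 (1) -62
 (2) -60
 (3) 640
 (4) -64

-8020 + 7960 = -60
2) -60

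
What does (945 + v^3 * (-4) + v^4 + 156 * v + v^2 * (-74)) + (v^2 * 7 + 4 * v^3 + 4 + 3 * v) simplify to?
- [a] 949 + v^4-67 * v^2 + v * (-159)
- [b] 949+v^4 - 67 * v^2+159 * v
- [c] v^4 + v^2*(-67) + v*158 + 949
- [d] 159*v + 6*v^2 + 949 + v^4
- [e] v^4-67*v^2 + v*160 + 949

Adding the polynomials and combining like terms:
(945 + v^3*(-4) + v^4 + 156*v + v^2*(-74)) + (v^2*7 + 4*v^3 + 4 + 3*v)
= 949+v^4 - 67 * v^2+159 * v
b) 949+v^4 - 67 * v^2+159 * v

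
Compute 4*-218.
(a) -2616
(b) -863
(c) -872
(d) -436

4 * -218 = -872
c) -872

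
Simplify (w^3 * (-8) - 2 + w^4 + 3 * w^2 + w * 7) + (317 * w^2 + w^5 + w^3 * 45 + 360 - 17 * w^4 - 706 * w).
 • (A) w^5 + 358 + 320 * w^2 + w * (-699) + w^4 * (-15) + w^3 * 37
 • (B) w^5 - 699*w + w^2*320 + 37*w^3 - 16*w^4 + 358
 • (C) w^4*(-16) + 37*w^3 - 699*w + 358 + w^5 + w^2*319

Adding the polynomials and combining like terms:
(w^3*(-8) - 2 + w^4 + 3*w^2 + w*7) + (317*w^2 + w^5 + w^3*45 + 360 - 17*w^4 - 706*w)
= w^5 - 699*w + w^2*320 + 37*w^3 - 16*w^4 + 358
B) w^5 - 699*w + w^2*320 + 37*w^3 - 16*w^4 + 358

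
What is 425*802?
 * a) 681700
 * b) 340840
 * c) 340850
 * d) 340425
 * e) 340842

425 * 802 = 340850
c) 340850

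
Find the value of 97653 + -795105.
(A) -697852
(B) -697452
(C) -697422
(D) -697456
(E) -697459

97653 + -795105 = -697452
B) -697452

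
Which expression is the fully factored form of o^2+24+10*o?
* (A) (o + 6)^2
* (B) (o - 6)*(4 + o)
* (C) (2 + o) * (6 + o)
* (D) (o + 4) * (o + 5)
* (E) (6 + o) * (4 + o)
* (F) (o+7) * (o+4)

We need to factor o^2+24+10*o.
The factored form is (6 + o) * (4 + o).
E) (6 + o) * (4 + o)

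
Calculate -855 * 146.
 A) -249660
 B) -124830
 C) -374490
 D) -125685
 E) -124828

-855 * 146 = -124830
B) -124830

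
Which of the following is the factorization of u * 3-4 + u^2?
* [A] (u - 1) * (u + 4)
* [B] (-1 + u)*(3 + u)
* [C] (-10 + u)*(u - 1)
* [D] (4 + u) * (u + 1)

We need to factor u * 3-4 + u^2.
The factored form is (u - 1) * (u + 4).
A) (u - 1) * (u + 4)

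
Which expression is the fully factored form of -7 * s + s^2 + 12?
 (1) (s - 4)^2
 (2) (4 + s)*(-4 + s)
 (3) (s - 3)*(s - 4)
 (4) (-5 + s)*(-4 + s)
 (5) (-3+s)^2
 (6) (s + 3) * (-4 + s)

We need to factor -7 * s + s^2 + 12.
The factored form is (s - 3)*(s - 4).
3) (s - 3)*(s - 4)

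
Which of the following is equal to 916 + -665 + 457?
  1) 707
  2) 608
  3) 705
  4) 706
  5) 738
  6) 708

First: 916 + -665 = 251
Then: 251 + 457 = 708
6) 708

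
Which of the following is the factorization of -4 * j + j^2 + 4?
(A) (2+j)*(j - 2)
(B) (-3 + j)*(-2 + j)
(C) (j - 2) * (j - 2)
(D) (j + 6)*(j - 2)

We need to factor -4 * j + j^2 + 4.
The factored form is (j - 2) * (j - 2).
C) (j - 2) * (j - 2)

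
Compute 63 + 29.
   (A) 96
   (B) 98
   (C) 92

63 + 29 = 92
C) 92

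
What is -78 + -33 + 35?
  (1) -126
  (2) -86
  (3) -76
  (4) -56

First: -78 + -33 = -111
Then: -111 + 35 = -76
3) -76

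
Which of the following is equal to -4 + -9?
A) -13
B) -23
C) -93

-4 + -9 = -13
A) -13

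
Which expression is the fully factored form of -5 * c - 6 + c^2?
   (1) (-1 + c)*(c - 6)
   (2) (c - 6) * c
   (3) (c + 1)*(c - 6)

We need to factor -5 * c - 6 + c^2.
The factored form is (c + 1)*(c - 6).
3) (c + 1)*(c - 6)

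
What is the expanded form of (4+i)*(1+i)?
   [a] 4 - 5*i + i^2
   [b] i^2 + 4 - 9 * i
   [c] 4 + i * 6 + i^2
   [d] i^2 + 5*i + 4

Expanding (4+i)*(1+i):
= i^2 + 5*i + 4
d) i^2 + 5*i + 4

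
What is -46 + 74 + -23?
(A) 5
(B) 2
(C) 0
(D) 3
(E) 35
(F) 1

First: -46 + 74 = 28
Then: 28 + -23 = 5
A) 5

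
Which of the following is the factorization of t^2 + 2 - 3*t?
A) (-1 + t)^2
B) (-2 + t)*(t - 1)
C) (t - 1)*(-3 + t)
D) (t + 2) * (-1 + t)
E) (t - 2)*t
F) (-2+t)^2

We need to factor t^2 + 2 - 3*t.
The factored form is (-2 + t)*(t - 1).
B) (-2 + t)*(t - 1)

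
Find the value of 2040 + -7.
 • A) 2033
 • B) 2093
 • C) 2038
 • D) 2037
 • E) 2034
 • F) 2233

2040 + -7 = 2033
A) 2033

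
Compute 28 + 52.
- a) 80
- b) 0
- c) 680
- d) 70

28 + 52 = 80
a) 80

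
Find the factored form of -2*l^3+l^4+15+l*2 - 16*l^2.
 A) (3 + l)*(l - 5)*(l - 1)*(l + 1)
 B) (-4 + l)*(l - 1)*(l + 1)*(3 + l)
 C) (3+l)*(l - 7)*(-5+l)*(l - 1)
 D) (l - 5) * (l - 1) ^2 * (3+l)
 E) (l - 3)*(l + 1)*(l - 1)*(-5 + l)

We need to factor -2*l^3+l^4+15+l*2 - 16*l^2.
The factored form is (3 + l)*(l - 5)*(l - 1)*(l + 1).
A) (3 + l)*(l - 5)*(l - 1)*(l + 1)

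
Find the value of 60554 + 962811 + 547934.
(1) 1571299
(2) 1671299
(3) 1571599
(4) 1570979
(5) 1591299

First: 60554 + 962811 = 1023365
Then: 1023365 + 547934 = 1571299
1) 1571299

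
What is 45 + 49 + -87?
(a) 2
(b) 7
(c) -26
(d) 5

First: 45 + 49 = 94
Then: 94 + -87 = 7
b) 7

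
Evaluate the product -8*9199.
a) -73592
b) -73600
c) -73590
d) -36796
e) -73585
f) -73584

-8 * 9199 = -73592
a) -73592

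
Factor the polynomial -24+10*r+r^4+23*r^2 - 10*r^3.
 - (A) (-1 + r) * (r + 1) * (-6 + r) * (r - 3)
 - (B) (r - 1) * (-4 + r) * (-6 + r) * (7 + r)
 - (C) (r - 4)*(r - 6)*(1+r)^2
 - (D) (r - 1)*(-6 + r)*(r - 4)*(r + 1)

We need to factor -24+10*r+r^4+23*r^2 - 10*r^3.
The factored form is (r - 1)*(-6 + r)*(r - 4)*(r + 1).
D) (r - 1)*(-6 + r)*(r - 4)*(r + 1)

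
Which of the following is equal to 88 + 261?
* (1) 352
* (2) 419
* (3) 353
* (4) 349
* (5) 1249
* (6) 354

88 + 261 = 349
4) 349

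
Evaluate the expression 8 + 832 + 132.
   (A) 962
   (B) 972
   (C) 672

First: 8 + 832 = 840
Then: 840 + 132 = 972
B) 972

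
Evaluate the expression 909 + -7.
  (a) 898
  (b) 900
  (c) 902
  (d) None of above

909 + -7 = 902
c) 902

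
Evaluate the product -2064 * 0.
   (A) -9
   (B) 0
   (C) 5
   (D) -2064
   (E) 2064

-2064 * 0 = 0
B) 0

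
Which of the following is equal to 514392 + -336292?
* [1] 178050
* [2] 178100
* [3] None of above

514392 + -336292 = 178100
2) 178100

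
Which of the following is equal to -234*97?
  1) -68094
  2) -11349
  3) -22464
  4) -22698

-234 * 97 = -22698
4) -22698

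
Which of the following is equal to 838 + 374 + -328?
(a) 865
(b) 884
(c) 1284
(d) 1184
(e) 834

First: 838 + 374 = 1212
Then: 1212 + -328 = 884
b) 884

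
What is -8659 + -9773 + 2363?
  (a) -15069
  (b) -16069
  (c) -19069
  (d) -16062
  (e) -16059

First: -8659 + -9773 = -18432
Then: -18432 + 2363 = -16069
b) -16069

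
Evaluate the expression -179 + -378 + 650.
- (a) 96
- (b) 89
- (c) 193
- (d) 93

First: -179 + -378 = -557
Then: -557 + 650 = 93
d) 93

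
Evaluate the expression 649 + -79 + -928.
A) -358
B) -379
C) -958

First: 649 + -79 = 570
Then: 570 + -928 = -358
A) -358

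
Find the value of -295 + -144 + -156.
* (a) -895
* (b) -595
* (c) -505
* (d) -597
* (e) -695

First: -295 + -144 = -439
Then: -439 + -156 = -595
b) -595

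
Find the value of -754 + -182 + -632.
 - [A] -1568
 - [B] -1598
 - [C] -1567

First: -754 + -182 = -936
Then: -936 + -632 = -1568
A) -1568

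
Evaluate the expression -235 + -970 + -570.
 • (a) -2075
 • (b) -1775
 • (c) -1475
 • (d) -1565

First: -235 + -970 = -1205
Then: -1205 + -570 = -1775
b) -1775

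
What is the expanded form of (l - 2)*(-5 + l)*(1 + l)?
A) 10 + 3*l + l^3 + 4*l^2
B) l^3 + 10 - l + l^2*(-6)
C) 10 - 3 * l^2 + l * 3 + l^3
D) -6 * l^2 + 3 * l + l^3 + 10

Expanding (l - 2)*(-5 + l)*(1 + l):
= -6 * l^2 + 3 * l + l^3 + 10
D) -6 * l^2 + 3 * l + l^3 + 10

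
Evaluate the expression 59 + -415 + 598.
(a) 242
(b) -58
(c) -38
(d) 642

First: 59 + -415 = -356
Then: -356 + 598 = 242
a) 242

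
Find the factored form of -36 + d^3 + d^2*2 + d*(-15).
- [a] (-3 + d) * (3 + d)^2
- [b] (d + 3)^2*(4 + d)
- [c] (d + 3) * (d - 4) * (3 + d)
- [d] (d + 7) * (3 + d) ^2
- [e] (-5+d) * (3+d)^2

We need to factor -36 + d^3 + d^2*2 + d*(-15).
The factored form is (d + 3) * (d - 4) * (3 + d).
c) (d + 3) * (d - 4) * (3 + d)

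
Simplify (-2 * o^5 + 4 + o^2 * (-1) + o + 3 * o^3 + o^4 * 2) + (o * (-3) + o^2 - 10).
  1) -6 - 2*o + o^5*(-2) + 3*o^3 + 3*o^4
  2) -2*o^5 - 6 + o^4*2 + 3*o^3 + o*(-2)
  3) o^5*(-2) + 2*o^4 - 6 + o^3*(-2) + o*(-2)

Adding the polynomials and combining like terms:
(-2*o^5 + 4 + o^2*(-1) + o + 3*o^3 + o^4*2) + (o*(-3) + o^2 - 10)
= -2*o^5 - 6 + o^4*2 + 3*o^3 + o*(-2)
2) -2*o^5 - 6 + o^4*2 + 3*o^3 + o*(-2)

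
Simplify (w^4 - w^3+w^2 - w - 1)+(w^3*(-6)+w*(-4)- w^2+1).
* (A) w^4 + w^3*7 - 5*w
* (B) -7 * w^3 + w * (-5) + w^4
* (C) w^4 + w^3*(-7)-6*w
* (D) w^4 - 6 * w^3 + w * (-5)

Adding the polynomials and combining like terms:
(w^4 - w^3 + w^2 - w - 1) + (w^3*(-6) + w*(-4) - w^2 + 1)
= -7 * w^3 + w * (-5) + w^4
B) -7 * w^3 + w * (-5) + w^4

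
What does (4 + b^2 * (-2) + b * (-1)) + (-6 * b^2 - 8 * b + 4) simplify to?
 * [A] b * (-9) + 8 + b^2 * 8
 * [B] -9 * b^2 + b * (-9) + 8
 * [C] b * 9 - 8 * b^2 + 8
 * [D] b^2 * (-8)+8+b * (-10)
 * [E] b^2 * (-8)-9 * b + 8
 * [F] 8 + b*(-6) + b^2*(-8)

Adding the polynomials and combining like terms:
(4 + b^2*(-2) + b*(-1)) + (-6*b^2 - 8*b + 4)
= b^2 * (-8)-9 * b + 8
E) b^2 * (-8)-9 * b + 8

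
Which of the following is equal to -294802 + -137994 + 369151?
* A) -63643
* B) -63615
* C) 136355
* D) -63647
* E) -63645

First: -294802 + -137994 = -432796
Then: -432796 + 369151 = -63645
E) -63645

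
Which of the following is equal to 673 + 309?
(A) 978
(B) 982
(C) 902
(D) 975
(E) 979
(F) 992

673 + 309 = 982
B) 982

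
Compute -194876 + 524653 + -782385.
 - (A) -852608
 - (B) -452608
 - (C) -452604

First: -194876 + 524653 = 329777
Then: 329777 + -782385 = -452608
B) -452608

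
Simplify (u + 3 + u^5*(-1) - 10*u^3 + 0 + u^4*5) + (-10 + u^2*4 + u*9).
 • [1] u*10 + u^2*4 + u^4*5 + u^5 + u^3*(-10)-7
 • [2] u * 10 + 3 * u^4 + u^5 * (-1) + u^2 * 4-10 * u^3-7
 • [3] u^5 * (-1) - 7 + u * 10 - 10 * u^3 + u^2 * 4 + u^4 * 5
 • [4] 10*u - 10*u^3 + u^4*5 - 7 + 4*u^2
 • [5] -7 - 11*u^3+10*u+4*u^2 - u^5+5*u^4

Adding the polynomials and combining like terms:
(u + 3 + u^5*(-1) - 10*u^3 + 0 + u^4*5) + (-10 + u^2*4 + u*9)
= u^5 * (-1) - 7 + u * 10 - 10 * u^3 + u^2 * 4 + u^4 * 5
3) u^5 * (-1) - 7 + u * 10 - 10 * u^3 + u^2 * 4 + u^4 * 5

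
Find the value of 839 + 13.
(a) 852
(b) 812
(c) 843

839 + 13 = 852
a) 852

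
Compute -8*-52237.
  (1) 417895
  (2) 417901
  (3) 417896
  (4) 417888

-8 * -52237 = 417896
3) 417896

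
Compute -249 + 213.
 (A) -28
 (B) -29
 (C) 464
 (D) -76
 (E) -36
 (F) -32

-249 + 213 = -36
E) -36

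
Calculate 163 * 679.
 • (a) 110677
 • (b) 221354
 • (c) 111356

163 * 679 = 110677
a) 110677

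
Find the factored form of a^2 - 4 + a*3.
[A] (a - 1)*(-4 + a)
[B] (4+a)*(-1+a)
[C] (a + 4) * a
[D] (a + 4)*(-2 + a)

We need to factor a^2 - 4 + a*3.
The factored form is (4+a)*(-1+a).
B) (4+a)*(-1+a)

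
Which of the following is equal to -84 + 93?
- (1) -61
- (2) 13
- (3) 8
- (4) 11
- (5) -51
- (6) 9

-84 + 93 = 9
6) 9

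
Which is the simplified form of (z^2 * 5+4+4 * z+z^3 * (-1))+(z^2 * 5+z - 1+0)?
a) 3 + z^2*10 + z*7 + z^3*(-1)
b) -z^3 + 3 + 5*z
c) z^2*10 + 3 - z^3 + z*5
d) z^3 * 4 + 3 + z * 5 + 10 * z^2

Adding the polynomials and combining like terms:
(z^2*5 + 4 + 4*z + z^3*(-1)) + (z^2*5 + z - 1 + 0)
= z^2*10 + 3 - z^3 + z*5
c) z^2*10 + 3 - z^3 + z*5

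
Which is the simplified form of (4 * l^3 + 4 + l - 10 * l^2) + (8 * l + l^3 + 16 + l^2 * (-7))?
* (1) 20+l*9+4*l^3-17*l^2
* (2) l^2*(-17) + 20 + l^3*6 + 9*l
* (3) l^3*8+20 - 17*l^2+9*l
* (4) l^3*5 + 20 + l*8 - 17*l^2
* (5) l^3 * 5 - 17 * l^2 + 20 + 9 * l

Adding the polynomials and combining like terms:
(4*l^3 + 4 + l - 10*l^2) + (8*l + l^3 + 16 + l^2*(-7))
= l^3 * 5 - 17 * l^2 + 20 + 9 * l
5) l^3 * 5 - 17 * l^2 + 20 + 9 * l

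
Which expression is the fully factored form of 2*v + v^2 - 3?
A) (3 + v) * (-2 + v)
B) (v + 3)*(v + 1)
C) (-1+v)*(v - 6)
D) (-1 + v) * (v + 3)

We need to factor 2*v + v^2 - 3.
The factored form is (-1 + v) * (v + 3).
D) (-1 + v) * (v + 3)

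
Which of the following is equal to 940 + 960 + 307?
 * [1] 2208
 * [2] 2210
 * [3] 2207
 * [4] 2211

First: 940 + 960 = 1900
Then: 1900 + 307 = 2207
3) 2207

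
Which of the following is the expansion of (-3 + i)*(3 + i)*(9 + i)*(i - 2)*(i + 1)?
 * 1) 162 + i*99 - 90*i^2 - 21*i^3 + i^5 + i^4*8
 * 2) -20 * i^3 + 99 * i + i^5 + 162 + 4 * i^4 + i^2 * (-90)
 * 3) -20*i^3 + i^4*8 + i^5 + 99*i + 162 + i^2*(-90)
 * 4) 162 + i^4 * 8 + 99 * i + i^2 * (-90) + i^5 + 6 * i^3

Expanding (-3 + i)*(3 + i)*(9 + i)*(i - 2)*(i + 1):
= -20*i^3 + i^4*8 + i^5 + 99*i + 162 + i^2*(-90)
3) -20*i^3 + i^4*8 + i^5 + 99*i + 162 + i^2*(-90)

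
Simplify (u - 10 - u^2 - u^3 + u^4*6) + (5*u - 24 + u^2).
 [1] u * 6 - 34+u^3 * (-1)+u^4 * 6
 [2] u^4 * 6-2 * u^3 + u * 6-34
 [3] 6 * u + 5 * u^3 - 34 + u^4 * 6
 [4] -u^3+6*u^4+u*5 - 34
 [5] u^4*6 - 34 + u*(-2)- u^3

Adding the polynomials and combining like terms:
(u - 10 - u^2 - u^3 + u^4*6) + (5*u - 24 + u^2)
= u * 6 - 34+u^3 * (-1)+u^4 * 6
1) u * 6 - 34+u^3 * (-1)+u^4 * 6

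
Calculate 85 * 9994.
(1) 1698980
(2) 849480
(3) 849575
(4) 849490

85 * 9994 = 849490
4) 849490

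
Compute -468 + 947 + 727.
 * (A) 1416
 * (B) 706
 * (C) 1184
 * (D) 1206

First: -468 + 947 = 479
Then: 479 + 727 = 1206
D) 1206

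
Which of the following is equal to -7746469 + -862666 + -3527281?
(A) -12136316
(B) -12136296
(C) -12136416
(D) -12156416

First: -7746469 + -862666 = -8609135
Then: -8609135 + -3527281 = -12136416
C) -12136416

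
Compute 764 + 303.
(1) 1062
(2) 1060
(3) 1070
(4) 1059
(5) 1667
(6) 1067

764 + 303 = 1067
6) 1067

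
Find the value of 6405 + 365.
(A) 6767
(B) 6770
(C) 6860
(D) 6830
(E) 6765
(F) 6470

6405 + 365 = 6770
B) 6770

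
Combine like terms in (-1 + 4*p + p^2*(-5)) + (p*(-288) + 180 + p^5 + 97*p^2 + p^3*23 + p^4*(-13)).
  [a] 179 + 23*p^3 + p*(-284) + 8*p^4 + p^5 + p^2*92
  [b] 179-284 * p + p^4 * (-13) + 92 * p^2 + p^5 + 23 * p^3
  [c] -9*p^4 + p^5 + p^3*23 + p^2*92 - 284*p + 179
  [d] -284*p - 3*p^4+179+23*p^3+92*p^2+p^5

Adding the polynomials and combining like terms:
(-1 + 4*p + p^2*(-5)) + (p*(-288) + 180 + p^5 + 97*p^2 + p^3*23 + p^4*(-13))
= 179-284 * p + p^4 * (-13) + 92 * p^2 + p^5 + 23 * p^3
b) 179-284 * p + p^4 * (-13) + 92 * p^2 + p^5 + 23 * p^3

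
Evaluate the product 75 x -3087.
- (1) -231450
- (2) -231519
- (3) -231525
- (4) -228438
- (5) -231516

75 * -3087 = -231525
3) -231525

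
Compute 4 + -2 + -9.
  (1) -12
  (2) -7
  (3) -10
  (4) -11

First: 4 + -2 = 2
Then: 2 + -9 = -7
2) -7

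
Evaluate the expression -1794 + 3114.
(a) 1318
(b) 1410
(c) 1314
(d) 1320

-1794 + 3114 = 1320
d) 1320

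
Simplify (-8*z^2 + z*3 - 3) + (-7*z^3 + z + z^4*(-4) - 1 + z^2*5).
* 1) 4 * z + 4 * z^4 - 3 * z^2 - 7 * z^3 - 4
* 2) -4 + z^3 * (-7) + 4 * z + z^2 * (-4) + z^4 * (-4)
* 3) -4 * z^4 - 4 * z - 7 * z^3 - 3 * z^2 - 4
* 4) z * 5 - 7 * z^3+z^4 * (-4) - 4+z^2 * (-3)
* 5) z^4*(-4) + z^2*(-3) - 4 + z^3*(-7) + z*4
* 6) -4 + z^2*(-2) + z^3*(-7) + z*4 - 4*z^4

Adding the polynomials and combining like terms:
(-8*z^2 + z*3 - 3) + (-7*z^3 + z + z^4*(-4) - 1 + z^2*5)
= z^4*(-4) + z^2*(-3) - 4 + z^3*(-7) + z*4
5) z^4*(-4) + z^2*(-3) - 4 + z^3*(-7) + z*4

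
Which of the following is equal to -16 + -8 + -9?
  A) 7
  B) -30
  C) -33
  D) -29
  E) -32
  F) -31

First: -16 + -8 = -24
Then: -24 + -9 = -33
C) -33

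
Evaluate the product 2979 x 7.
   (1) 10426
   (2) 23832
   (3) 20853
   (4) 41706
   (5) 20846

2979 * 7 = 20853
3) 20853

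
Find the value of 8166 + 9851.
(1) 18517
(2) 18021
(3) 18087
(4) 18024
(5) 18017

8166 + 9851 = 18017
5) 18017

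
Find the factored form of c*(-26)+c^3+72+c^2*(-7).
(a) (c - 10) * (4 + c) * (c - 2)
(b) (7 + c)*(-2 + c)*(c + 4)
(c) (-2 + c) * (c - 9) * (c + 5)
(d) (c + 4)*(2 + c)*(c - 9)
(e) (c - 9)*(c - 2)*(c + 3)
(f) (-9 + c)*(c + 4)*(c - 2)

We need to factor c*(-26)+c^3+72+c^2*(-7).
The factored form is (-9 + c)*(c + 4)*(c - 2).
f) (-9 + c)*(c + 4)*(c - 2)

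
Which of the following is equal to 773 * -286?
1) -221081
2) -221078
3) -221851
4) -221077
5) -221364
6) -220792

773 * -286 = -221078
2) -221078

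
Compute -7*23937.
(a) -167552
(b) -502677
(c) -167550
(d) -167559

-7 * 23937 = -167559
d) -167559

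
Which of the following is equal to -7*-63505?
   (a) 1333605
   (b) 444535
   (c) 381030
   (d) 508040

-7 * -63505 = 444535
b) 444535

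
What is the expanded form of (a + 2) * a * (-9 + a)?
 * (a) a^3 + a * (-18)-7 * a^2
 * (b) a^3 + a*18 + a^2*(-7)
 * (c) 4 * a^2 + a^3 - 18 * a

Expanding (a + 2) * a * (-9 + a):
= a^3 + a * (-18)-7 * a^2
a) a^3 + a * (-18)-7 * a^2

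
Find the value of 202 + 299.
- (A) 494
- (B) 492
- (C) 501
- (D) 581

202 + 299 = 501
C) 501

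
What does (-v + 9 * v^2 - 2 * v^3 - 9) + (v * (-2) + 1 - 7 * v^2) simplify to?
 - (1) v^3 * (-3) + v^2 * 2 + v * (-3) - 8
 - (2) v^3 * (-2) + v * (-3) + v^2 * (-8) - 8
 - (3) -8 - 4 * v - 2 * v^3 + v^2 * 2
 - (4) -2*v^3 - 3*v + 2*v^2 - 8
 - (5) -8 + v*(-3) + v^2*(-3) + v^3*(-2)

Adding the polynomials and combining like terms:
(-v + 9*v^2 - 2*v^3 - 9) + (v*(-2) + 1 - 7*v^2)
= -2*v^3 - 3*v + 2*v^2 - 8
4) -2*v^3 - 3*v + 2*v^2 - 8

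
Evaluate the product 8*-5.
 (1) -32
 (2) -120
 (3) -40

8 * -5 = -40
3) -40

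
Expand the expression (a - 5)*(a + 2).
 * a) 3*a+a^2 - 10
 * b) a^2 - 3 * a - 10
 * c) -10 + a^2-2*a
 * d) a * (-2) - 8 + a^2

Expanding (a - 5)*(a + 2):
= a^2 - 3 * a - 10
b) a^2 - 3 * a - 10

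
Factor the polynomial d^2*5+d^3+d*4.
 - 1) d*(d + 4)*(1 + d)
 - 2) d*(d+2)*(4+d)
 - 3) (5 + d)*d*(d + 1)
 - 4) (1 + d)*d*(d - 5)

We need to factor d^2*5+d^3+d*4.
The factored form is d*(d + 4)*(1 + d).
1) d*(d + 4)*(1 + d)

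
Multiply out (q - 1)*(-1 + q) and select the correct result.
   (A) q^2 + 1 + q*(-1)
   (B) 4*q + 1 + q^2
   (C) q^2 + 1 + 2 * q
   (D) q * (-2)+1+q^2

Expanding (q - 1)*(-1 + q):
= q * (-2)+1+q^2
D) q * (-2)+1+q^2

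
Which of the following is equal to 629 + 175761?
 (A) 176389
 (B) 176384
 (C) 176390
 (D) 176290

629 + 175761 = 176390
C) 176390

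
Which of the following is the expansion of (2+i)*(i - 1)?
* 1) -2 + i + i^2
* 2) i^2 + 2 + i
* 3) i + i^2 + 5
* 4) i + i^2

Expanding (2+i)*(i - 1):
= -2 + i + i^2
1) -2 + i + i^2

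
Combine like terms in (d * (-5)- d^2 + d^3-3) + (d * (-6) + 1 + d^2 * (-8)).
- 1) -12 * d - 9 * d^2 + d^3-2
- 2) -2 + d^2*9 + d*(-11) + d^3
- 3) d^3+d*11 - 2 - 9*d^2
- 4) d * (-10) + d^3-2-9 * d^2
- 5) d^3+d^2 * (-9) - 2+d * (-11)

Adding the polynomials and combining like terms:
(d*(-5) - d^2 + d^3 - 3) + (d*(-6) + 1 + d^2*(-8))
= d^3+d^2 * (-9) - 2+d * (-11)
5) d^3+d^2 * (-9) - 2+d * (-11)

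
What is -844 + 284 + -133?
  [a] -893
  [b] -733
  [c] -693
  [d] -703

First: -844 + 284 = -560
Then: -560 + -133 = -693
c) -693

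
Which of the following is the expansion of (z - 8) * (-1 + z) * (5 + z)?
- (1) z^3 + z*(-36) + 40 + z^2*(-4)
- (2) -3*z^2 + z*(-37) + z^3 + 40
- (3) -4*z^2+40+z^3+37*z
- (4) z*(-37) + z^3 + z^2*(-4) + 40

Expanding (z - 8) * (-1 + z) * (5 + z):
= z*(-37) + z^3 + z^2*(-4) + 40
4) z*(-37) + z^3 + z^2*(-4) + 40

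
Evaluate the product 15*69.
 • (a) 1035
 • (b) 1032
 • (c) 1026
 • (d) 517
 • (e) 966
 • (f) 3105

15 * 69 = 1035
a) 1035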